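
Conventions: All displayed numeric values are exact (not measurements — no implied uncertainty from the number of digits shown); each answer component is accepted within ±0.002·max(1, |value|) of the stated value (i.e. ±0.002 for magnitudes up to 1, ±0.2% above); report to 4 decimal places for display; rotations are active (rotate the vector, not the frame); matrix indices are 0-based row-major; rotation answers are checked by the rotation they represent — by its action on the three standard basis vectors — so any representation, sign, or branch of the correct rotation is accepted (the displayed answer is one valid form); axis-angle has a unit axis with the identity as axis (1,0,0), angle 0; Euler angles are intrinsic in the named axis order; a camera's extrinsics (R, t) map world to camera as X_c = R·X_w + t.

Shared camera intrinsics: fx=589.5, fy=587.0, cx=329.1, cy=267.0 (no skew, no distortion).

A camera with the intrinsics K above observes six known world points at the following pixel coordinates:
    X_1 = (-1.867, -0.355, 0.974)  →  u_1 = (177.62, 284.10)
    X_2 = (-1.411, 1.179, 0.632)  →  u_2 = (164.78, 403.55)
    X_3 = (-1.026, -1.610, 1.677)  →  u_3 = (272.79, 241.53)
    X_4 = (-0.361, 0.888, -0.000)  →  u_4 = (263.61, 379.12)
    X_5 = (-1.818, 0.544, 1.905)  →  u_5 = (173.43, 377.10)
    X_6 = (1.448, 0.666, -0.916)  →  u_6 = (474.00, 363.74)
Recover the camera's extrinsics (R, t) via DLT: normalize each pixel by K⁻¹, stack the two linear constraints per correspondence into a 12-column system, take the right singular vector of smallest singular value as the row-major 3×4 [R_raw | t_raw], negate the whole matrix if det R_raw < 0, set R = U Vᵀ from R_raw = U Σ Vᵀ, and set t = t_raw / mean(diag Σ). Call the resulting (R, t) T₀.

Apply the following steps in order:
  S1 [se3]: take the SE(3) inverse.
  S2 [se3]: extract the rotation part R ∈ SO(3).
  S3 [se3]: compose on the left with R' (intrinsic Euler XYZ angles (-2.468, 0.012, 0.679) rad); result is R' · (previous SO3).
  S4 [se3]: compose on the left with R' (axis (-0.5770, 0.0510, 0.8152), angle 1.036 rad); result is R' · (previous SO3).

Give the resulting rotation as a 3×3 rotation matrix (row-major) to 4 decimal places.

rotation (matrix) = ((0.9153, 0.1258, -0.3826), (0.2856, -0.8726, 0.3964), (-0.2840, -0.4721, -0.8346))

source (pnp_recover): camera pose = R=[0.9786 -0.2051 -0.0189; 0.1888 0.8565 0.4803; -0.0823 -0.4736 0.8769], t=(-0.0999, 0.3999, 6.1085)
after S1 (invert_se3): R=[0.9786 0.1888 -0.0823; -0.2051 0.8565 -0.4736; -0.0189 0.4803 0.8769], t=(0.5250, 2.5301, -5.5504)
after S2 (rot_of_se3): [0.9786 0.1888 -0.0823; -0.2051 0.8565 -0.4736; -0.0189 0.4803 0.8769]
after S3 (compose_so3): [0.8900 -0.3852 0.2439; -0.3741 -0.3111 0.8737; -0.2607 -0.8688 -0.4210]
after S4 (compose_so3): [0.9153 0.1258 -0.3826; 0.2856 -0.8726 0.3964; -0.2840 -0.4721 -0.8346]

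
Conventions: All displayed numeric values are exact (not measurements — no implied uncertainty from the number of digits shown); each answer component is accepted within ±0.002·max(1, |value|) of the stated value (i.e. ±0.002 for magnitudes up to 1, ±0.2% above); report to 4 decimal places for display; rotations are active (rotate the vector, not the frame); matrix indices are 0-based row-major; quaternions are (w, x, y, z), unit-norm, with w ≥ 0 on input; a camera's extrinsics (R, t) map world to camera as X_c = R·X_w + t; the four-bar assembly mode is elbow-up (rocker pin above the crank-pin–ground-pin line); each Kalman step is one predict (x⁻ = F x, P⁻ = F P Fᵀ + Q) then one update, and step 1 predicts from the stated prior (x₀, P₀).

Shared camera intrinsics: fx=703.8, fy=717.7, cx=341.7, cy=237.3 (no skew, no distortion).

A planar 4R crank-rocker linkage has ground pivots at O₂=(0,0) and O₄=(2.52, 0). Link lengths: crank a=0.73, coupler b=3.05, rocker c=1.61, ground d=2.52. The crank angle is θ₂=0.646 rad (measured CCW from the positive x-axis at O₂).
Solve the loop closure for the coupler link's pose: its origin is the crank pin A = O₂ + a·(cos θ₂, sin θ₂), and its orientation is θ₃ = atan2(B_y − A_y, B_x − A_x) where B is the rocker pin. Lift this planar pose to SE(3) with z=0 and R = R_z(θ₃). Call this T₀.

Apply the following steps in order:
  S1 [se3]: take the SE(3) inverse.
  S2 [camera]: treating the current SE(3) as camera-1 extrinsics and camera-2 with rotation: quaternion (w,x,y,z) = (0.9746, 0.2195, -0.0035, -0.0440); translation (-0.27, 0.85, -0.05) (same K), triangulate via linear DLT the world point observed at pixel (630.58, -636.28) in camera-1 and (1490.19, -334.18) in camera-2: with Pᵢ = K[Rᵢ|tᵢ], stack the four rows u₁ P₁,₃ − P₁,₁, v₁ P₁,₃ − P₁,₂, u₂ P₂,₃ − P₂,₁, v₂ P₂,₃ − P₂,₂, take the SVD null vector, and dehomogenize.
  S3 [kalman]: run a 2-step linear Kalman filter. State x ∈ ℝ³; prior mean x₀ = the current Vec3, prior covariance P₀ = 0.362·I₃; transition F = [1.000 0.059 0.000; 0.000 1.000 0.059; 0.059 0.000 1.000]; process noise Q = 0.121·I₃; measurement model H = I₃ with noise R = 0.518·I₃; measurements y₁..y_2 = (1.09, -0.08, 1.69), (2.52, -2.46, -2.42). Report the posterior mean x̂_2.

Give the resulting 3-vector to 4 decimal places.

result = (1.6901, -1.2598, -0.1187)

source (fourbar_fk): coupler pose = R=[0.9630 -0.2696 0.0000; 0.2696 0.9630 0.0000; 0.0000 0.0000 1.0000], t=(0.5829, 0.4395, 0.0000)
after S1 (invert_se3): R=[0.9630 0.2696 0.0000; -0.2696 0.9630 0.0000; 0.0000 0.0000 1.0000], t=(-0.6798, -0.2660, 0.0000)
after S2 (triangulate): (1.4407, -0.8191, 1.1857)
after S3 (kf_track): (1.6901, -1.2598, -0.1187)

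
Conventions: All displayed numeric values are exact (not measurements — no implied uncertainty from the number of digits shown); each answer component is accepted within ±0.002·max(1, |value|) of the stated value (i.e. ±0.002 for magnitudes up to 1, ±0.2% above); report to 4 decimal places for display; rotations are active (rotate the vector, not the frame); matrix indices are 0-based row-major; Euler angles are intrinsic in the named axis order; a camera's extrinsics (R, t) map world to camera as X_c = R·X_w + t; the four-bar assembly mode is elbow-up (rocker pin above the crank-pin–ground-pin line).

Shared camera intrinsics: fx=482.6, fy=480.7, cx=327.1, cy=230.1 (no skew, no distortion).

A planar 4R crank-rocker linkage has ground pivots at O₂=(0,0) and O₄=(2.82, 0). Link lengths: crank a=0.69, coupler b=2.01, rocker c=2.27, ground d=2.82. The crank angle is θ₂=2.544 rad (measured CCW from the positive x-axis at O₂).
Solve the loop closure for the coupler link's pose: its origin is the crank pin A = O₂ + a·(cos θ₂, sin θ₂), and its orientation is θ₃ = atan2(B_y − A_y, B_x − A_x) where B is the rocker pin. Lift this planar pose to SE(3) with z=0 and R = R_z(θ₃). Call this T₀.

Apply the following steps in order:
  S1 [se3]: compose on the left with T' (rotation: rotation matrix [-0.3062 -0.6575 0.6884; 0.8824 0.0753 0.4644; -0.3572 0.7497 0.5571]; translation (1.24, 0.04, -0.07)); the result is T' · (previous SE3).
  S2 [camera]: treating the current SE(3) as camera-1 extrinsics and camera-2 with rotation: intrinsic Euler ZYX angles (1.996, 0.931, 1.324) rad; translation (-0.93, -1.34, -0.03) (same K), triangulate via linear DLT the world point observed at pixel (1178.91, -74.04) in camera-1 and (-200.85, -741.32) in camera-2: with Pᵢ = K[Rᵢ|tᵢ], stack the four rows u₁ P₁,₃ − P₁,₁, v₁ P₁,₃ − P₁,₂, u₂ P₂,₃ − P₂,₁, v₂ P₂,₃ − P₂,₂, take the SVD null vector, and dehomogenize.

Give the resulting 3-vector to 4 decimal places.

source (fourbar_fk): coupler pose = R=[0.8357 -0.5492 0.0000; 0.5492 0.8357 0.0000; 0.0000 0.0000 1.0000], t=(-0.5704, 0.3882, 0.0000)
after S1 (compose_se3): R=[-0.6170 -0.3813 0.6884; 0.7788 -0.4217 0.4644; 0.1132 0.8227 0.5571], t=(1.1594, -0.4341, 0.4248)
after S2 (triangulate): (-0.3651, 0.2982, 0.5464)

result = (-0.3651, 0.2982, 0.5464)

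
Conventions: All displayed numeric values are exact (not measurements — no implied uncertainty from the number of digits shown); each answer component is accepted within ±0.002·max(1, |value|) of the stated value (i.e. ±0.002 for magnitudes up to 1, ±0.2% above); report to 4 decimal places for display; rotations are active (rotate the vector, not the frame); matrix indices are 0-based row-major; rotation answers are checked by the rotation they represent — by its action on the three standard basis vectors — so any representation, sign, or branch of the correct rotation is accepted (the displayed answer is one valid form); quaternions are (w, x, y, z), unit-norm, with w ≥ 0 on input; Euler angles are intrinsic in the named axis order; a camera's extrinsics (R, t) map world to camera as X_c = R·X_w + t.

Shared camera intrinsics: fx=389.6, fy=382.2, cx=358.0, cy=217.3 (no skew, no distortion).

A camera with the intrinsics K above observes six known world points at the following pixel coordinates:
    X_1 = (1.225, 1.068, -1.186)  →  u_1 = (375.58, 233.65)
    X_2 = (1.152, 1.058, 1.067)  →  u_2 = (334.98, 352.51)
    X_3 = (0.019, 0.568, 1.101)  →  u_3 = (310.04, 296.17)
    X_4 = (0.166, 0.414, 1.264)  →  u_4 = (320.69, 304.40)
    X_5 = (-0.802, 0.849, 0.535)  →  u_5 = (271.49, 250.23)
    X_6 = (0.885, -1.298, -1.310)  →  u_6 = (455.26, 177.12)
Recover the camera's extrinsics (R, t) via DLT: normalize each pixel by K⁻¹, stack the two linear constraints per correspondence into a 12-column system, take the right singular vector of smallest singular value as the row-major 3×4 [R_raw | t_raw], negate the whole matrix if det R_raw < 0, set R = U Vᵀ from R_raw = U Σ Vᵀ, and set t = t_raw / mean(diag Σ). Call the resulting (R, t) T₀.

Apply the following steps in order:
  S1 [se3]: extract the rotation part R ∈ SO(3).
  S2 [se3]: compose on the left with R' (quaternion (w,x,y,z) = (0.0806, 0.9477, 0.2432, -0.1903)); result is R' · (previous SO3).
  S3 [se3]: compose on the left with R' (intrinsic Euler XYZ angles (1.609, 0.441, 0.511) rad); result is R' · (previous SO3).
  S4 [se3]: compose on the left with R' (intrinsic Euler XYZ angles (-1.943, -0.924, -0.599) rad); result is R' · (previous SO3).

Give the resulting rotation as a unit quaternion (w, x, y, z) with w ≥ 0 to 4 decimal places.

source (pnp_recover): camera pose = R=[0.7086 -0.6699 -0.2219; 0.4951 0.2479 0.8327; -0.5028 -0.6999 0.5074], t=(-0.2098, 0.3099, 6.5229)
after S1 (rot_of_se3): [0.7086 -0.6699 -0.2219; 0.4951 0.2479 0.8327; -0.5028 -0.6999 0.5074]
after S2 (compose_so3): [0.9785 -0.1952 0.0667; -0.0019 -0.3319 -0.9433; 0.2063 0.9229 -0.3252]
after S3 (compose_so3): [0.8607 0.3867 0.3310; 0.1598 -0.8227 0.5456; 0.4833 -0.4167 -0.7699]
after S4 (compose_so3): [0.0970 0.2455 0.9645; 0.9952 -0.0149 -0.0963; -0.0093 0.9693 -0.2458]

rotation (quat) = (0.4573, 0.5826, 0.5324, 0.4099)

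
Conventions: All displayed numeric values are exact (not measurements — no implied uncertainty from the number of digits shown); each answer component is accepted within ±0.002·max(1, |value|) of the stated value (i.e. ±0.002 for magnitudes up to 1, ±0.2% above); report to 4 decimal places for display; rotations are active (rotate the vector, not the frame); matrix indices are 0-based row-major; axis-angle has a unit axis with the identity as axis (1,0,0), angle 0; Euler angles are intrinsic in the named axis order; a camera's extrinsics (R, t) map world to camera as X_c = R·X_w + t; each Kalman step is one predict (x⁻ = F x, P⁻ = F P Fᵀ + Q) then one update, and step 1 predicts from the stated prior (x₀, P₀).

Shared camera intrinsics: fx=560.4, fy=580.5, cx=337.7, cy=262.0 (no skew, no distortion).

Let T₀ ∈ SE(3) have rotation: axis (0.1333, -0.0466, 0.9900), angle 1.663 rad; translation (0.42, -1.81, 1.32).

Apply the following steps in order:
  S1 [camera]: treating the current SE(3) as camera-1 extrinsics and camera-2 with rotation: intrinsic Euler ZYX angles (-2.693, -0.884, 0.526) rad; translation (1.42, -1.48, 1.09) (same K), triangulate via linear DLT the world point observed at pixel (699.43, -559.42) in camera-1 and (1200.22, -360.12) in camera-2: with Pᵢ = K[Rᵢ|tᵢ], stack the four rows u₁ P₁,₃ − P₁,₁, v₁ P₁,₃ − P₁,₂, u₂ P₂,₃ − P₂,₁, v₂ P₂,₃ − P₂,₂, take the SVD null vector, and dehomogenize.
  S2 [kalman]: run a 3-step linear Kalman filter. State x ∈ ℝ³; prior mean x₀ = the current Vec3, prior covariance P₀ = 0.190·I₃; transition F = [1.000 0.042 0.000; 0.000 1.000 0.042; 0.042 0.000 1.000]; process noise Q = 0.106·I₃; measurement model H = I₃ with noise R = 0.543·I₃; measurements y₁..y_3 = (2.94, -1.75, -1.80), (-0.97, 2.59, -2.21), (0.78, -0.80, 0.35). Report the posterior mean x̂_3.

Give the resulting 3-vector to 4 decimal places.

result = (0.4036, -0.1122, -0.5513)

after S1 (triangulate): (-0.2768, -0.4892, 0.2505)
after S2 (kf_track): (0.4036, -0.1122, -0.5513)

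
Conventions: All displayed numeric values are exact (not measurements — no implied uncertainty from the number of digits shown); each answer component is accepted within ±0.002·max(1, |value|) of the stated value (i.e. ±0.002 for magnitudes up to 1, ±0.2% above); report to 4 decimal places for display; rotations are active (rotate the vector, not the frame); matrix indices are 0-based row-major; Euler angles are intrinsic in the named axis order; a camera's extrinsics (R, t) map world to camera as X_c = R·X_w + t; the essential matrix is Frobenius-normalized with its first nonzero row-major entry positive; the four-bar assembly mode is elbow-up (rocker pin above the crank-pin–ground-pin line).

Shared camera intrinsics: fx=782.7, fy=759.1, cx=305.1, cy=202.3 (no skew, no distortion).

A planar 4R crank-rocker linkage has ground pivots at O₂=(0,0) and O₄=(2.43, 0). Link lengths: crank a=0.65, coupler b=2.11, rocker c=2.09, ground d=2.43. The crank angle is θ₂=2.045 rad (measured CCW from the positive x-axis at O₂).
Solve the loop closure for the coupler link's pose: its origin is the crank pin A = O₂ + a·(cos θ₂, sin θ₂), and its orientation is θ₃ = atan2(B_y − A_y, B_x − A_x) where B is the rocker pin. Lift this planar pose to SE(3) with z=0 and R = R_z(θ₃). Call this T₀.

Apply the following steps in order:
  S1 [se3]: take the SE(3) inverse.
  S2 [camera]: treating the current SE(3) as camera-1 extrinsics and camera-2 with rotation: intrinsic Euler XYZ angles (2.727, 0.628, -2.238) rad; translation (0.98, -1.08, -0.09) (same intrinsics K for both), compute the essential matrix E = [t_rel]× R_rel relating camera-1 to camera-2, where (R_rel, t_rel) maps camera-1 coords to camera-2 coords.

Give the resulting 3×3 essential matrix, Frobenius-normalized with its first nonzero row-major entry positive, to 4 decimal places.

matrix = [0.0660 -0.1981 0.2760; 0.2578 -0.2547 0.5058; 0.5488 0.4380 -0.0037]

source (fourbar_fk): coupler pose = R=[0.8076 -0.5897 0.0000; 0.5897 0.8076 0.0000; 0.0000 0.0000 1.0000], t=(-0.2968, 0.5783, 0.0000)
after S1 (invert_se3): R=[0.8076 0.5897 0.0000; -0.5897 0.8076 0.0000; 0.0000 0.0000 1.0000], t=(-0.1013, -0.6421, 0.0000)
after S2 (essential): [0.0660 -0.1981 0.2760; 0.2578 -0.2547 0.5058; 0.5488 0.4380 -0.0037]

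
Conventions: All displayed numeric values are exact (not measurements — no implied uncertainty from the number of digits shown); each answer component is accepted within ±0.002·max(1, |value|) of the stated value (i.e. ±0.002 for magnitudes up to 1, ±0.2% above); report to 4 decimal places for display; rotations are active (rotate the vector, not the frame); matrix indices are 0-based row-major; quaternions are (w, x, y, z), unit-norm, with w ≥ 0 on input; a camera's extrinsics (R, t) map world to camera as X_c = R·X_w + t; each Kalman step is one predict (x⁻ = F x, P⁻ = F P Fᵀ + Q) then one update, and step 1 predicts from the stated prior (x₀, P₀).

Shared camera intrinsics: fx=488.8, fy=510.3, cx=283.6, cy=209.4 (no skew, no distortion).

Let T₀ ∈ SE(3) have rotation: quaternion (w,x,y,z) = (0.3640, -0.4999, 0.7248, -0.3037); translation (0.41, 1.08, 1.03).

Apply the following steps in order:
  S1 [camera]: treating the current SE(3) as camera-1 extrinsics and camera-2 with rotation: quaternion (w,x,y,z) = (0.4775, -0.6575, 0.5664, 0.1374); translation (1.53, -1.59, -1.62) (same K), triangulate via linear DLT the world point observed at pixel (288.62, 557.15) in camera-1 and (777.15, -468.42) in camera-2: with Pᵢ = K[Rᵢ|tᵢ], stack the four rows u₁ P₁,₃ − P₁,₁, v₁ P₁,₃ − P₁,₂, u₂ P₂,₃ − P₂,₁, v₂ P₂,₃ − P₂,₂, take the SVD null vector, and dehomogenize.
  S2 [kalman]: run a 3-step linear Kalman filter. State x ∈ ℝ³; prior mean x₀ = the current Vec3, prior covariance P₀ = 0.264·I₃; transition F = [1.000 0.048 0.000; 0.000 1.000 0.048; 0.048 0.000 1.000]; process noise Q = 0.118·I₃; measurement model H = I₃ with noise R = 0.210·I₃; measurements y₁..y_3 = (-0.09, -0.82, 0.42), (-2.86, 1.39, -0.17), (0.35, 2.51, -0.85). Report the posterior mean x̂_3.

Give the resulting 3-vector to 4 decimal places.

result = (-0.7030, 1.4426, -0.6006)

after S1 (triangulate): (-1.9863, -1.5815, -1.9658)
after S2 (kf_track): (-0.7030, 1.4426, -0.6006)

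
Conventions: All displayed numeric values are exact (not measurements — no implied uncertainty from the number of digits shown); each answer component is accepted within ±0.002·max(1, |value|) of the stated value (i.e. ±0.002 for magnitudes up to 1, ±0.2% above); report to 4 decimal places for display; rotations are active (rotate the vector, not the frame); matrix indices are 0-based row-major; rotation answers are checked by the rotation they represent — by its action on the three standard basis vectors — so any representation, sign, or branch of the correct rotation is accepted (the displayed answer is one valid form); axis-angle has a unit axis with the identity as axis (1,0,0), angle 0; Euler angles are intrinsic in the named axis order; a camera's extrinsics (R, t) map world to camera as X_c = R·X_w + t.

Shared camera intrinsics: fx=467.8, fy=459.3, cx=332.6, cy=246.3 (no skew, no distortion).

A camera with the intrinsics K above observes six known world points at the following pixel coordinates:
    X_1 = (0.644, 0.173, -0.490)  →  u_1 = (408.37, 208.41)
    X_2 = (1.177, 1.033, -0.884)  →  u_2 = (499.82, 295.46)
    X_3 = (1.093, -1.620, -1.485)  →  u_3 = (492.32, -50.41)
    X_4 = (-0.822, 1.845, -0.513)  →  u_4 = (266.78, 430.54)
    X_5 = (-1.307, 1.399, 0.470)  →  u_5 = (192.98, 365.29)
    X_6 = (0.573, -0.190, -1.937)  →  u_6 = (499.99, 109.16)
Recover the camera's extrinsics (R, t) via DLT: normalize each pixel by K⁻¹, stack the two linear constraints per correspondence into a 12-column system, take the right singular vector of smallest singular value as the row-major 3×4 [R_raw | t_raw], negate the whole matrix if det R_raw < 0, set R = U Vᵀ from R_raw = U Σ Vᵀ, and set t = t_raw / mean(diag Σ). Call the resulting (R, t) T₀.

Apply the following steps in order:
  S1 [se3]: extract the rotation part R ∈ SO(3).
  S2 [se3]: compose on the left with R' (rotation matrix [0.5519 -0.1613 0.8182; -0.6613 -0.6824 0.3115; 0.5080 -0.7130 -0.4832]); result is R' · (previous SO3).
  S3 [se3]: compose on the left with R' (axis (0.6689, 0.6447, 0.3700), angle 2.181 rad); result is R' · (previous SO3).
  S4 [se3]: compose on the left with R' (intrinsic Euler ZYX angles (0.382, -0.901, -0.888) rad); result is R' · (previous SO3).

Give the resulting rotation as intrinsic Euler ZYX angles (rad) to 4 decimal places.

source (pnp_recover): camera pose = R=[0.9457 0.1169 -0.3034; -0.0910 0.9910 0.0982; 0.3121 -0.0653 0.9478], t=(-0.1000, -0.4100, 4.4600)
after S1 (rot_of_se3): [0.9457 0.1169 -0.3034; -0.0910 0.9910 0.0982; 0.3121 -0.0653 0.9478]
after S2 (compose_so3): [0.7919 -0.1487 0.5922; -0.4661 -0.7739 0.4289; 0.3945 -0.6156 -0.6822]
after S3 (compose_so3): [0.2908 -0.8747 -0.3877; 0.6715 -0.1021 0.7340; -0.6816 -0.4737 0.5577]
after S4 (compose_so3): [0.8985 -0.1831 -0.3990; 0.2477 -0.5390 0.8050; -0.3624 -0.8222 -0.4390]

rotation (euler_zyx) = (0.2690, 0.3709, -2.0612)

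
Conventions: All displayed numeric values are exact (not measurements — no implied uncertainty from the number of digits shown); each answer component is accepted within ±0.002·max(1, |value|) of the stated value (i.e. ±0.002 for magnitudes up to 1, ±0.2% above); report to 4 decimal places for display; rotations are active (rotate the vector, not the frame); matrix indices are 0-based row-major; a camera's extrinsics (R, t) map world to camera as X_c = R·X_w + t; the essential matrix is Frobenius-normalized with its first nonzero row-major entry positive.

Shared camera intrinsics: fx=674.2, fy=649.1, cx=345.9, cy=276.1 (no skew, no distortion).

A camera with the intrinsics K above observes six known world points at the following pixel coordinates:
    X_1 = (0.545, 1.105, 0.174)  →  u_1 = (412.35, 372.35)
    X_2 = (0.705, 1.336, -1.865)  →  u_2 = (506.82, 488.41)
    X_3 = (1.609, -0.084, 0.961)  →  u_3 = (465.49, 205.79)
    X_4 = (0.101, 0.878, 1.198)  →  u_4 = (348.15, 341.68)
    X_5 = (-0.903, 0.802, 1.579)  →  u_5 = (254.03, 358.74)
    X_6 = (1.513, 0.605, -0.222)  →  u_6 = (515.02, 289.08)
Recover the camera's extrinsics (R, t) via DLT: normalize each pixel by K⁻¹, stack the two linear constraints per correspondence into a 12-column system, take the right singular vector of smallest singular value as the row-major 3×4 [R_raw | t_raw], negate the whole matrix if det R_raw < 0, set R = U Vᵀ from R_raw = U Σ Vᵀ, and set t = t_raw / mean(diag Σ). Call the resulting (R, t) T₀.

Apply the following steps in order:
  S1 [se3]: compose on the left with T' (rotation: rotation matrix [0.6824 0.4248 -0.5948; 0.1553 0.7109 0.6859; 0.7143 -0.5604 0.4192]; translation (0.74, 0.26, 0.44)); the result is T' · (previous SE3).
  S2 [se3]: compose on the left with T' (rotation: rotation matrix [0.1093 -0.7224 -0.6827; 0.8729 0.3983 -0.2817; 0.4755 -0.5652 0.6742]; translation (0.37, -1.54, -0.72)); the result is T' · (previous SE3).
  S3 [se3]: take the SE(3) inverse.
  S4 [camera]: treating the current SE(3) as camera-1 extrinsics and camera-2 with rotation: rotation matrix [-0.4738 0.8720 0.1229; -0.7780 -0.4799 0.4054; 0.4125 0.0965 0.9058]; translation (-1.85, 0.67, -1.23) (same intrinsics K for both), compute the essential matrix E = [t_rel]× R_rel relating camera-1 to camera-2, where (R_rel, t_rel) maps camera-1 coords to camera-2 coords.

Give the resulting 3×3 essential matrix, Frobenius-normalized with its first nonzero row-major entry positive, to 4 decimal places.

source (pnp_recover): camera pose = R=[0.9428 0.3292 -0.0519; -0.3330 0.9369 -0.1062; 0.0136 0.1174 0.9930], t=(-0.3000, 0.0199, 5.4577)
after S1 (compose_se3): R=[0.4938 0.5528 -0.6712; -0.0810 0.7978 0.5975; 0.8658 -0.2407 0.4387], t=(-2.7027, 3.9710, 2.5023)
after S2 (compose_se3): R=[-0.4786 -0.3515 -0.8046; 0.1549 0.8682 -0.4715; 0.8642 -0.3503 -0.3611], t=(-4.5027, -3.0225, -2.5624)
after S3 (invert_se3): R=[-0.4786 0.1549 0.8642; -0.3515 0.8682 -0.3503; -0.8046 -0.4715 -0.3611], t=(0.5277, 0.1435, -5.9730)
after S4 (essential): [0.5856 -0.3052 0.0721; -0.0969 -0.5475 -0.1322; -0.3520 -0.2976 -0.1400]

matrix = [0.5856 -0.3052 0.0721; -0.0969 -0.5475 -0.1322; -0.3520 -0.2976 -0.1400]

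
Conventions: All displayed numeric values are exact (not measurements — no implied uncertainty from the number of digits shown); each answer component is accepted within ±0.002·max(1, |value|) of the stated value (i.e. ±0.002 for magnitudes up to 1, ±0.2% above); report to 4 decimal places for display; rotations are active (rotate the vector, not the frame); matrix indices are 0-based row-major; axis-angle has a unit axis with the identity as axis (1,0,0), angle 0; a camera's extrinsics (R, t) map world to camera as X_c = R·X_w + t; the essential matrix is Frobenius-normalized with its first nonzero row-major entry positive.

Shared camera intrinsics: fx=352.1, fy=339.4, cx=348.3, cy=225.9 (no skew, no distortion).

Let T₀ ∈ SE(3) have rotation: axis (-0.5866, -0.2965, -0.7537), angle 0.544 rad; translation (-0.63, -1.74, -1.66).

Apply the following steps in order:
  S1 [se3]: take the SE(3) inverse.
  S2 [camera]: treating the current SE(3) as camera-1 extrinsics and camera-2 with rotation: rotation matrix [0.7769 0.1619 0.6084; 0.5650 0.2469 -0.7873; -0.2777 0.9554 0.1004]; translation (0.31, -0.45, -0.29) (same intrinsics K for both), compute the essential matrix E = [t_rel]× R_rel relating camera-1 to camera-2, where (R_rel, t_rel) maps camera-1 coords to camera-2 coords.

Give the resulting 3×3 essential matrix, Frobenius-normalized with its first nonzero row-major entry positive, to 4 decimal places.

matrix = [0.1291 0.3877 -0.3888; -0.6843 0.1250 -0.1253; -0.1228 -0.2888 0.2896]

after S1 (invert_se3): R=[0.9053 -0.3650 0.2173; 0.4152 0.8683 -0.2713; -0.0896 0.3359 0.9376], t=(0.2960, 1.3220, 2.0844)
after S2 (essential): [0.1291 0.3877 -0.3888; -0.6843 0.1250 -0.1253; -0.1228 -0.2888 0.2896]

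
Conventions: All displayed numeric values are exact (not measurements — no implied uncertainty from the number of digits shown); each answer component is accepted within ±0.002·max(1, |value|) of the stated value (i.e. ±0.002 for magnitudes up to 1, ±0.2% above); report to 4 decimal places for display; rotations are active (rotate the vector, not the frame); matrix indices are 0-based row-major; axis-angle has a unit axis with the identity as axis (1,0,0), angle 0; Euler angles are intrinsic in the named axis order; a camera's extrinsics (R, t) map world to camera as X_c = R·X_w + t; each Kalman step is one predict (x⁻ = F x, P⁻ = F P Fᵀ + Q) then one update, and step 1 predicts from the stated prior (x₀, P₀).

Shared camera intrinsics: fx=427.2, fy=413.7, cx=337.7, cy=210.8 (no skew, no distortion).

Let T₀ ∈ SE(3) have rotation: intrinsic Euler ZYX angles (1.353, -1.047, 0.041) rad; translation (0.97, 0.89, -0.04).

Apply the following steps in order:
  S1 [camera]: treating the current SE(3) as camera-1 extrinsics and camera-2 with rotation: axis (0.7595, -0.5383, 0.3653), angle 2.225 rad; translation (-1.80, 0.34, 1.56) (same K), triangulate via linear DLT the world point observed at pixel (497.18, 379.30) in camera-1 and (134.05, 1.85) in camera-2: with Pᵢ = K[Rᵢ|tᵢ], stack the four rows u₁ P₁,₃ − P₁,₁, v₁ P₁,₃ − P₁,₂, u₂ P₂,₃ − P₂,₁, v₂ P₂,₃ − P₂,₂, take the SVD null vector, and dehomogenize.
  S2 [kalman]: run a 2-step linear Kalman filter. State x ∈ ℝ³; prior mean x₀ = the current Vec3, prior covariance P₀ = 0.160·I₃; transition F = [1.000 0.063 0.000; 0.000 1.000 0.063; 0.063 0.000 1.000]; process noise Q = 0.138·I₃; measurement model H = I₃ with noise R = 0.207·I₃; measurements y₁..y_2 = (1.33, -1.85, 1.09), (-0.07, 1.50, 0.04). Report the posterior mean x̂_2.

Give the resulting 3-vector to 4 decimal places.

result = (0.6329, 0.4057, 0.5762)

after S1 (triangulate): (1.9129, 0.1966, 1.1349)
after S2 (kf_track): (0.6329, 0.4057, 0.5762)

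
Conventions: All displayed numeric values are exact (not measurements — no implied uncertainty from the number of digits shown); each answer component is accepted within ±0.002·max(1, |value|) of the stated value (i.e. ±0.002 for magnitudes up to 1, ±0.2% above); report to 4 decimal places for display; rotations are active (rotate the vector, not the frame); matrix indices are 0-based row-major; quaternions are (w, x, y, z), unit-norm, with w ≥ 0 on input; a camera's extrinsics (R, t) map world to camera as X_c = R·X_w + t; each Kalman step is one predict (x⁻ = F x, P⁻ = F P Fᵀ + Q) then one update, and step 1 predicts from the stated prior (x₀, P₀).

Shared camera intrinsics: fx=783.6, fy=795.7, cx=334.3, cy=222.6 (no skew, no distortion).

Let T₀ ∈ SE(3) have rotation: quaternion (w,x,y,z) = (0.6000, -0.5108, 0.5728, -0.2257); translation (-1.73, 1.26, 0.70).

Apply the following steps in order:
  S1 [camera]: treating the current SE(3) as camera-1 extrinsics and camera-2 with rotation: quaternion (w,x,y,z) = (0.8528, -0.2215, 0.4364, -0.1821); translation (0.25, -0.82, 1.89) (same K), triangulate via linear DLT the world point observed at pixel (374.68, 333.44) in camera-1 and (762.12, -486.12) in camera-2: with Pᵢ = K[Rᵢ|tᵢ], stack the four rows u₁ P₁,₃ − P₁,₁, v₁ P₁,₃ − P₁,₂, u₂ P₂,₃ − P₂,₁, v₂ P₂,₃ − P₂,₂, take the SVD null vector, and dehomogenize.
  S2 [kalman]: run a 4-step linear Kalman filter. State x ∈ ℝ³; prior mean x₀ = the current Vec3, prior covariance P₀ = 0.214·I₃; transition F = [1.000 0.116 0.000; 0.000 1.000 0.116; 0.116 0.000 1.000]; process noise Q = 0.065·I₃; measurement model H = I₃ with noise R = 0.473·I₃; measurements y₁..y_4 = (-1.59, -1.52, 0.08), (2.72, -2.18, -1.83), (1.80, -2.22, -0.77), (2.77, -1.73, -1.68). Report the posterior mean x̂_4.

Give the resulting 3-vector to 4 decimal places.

result = (1.2515, -1.8310, -0.5409)

after S1 (triangulate): (0.9439, -1.7017, 1.1401)
after S2 (kf_track): (1.2515, -1.8310, -0.5409)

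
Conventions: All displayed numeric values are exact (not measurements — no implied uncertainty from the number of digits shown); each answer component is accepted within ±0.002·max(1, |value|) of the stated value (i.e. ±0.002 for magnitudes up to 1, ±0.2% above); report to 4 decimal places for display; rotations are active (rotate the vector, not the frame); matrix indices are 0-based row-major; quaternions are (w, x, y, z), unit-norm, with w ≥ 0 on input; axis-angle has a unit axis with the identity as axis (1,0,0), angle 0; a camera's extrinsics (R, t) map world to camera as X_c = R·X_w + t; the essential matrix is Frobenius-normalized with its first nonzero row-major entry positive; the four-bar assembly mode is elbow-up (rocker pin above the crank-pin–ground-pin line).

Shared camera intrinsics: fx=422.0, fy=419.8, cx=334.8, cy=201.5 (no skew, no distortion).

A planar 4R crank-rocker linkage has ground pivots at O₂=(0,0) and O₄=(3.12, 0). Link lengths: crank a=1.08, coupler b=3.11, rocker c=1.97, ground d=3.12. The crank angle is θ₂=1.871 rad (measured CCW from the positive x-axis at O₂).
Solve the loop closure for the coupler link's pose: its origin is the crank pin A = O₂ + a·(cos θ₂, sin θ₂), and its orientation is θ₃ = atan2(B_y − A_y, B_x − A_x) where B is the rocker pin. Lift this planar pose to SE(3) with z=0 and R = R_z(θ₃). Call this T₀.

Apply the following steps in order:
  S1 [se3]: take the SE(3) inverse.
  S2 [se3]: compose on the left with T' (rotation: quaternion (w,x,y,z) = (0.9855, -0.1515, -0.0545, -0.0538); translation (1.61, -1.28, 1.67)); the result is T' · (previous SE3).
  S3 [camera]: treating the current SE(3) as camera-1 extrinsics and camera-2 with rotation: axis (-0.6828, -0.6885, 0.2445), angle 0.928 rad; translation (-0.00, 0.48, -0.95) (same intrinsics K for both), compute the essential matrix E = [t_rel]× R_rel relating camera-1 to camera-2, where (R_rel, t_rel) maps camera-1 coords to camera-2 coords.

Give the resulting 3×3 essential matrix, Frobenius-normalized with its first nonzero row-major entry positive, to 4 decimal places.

matrix = [0.4241 0.4249 0.2949; -0.4793 0.1942 0.4749; -0.2074 -0.1223 -0.0418]

source (fourbar_fk): coupler pose = R=[0.9587 -0.2844 0.0000; 0.2844 0.9587 0.0000; 0.0000 0.0000 1.0000], t=(-0.3194, 1.0317, 0.0000)
after S1 (invert_se3): R=[0.9587 0.2844 0.0000; -0.2844 0.9587 0.0000; 0.0000 0.0000 1.0000], t=(0.0128, -1.0799, 0.0000)
after S2 (compose_se3): R=[0.9126 0.3985 -0.0911; -0.3555 0.8837 0.3045; 0.2019 -0.2455 0.9482], t=(1.4903, -2.3052, 1.9877)
after S3 (essential): [0.4241 0.4249 0.2949; -0.4793 0.1942 0.4749; -0.2074 -0.1223 -0.0418]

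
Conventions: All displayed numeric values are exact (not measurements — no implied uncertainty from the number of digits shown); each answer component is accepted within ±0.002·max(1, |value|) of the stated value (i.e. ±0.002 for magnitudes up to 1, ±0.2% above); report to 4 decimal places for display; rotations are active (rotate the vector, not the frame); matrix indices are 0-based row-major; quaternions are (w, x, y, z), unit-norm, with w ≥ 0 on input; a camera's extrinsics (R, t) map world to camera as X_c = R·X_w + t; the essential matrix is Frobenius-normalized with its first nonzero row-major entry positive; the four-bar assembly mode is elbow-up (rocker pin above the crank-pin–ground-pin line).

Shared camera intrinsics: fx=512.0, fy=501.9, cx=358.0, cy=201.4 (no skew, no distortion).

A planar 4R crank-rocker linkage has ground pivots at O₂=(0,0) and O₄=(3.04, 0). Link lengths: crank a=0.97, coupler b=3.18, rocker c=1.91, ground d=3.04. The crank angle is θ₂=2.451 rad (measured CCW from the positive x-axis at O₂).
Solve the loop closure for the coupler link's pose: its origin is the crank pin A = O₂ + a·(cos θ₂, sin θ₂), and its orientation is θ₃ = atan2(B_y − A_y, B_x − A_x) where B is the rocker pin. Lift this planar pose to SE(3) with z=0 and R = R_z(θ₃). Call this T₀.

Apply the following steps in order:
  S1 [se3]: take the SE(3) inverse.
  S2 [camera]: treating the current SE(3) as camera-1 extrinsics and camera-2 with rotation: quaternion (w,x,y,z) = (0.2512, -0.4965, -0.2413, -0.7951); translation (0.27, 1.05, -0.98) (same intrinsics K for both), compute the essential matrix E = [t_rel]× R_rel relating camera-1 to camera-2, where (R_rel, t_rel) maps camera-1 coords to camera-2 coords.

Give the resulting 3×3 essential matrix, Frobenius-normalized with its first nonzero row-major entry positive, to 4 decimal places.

source (fourbar_fk): coupler pose = R=[0.9368 -0.3498 0.0000; 0.3498 0.9368 0.0000; 0.0000 0.0000 1.0000], t=(-0.7477, 0.6179, 0.0000)
after S1 (invert_se3): R=[0.9368 0.3498 0.0000; -0.3498 0.9368 0.0000; 0.0000 0.0000 1.0000], t=(0.4843, -0.8404, 0.0000)
after S2 (essential): [0.0082 0.4186 -0.4568; 0.2313 0.3487 0.5114; 0.1078 0.4069 -0.0475]

matrix = [0.0082 0.4186 -0.4568; 0.2313 0.3487 0.5114; 0.1078 0.4069 -0.0475]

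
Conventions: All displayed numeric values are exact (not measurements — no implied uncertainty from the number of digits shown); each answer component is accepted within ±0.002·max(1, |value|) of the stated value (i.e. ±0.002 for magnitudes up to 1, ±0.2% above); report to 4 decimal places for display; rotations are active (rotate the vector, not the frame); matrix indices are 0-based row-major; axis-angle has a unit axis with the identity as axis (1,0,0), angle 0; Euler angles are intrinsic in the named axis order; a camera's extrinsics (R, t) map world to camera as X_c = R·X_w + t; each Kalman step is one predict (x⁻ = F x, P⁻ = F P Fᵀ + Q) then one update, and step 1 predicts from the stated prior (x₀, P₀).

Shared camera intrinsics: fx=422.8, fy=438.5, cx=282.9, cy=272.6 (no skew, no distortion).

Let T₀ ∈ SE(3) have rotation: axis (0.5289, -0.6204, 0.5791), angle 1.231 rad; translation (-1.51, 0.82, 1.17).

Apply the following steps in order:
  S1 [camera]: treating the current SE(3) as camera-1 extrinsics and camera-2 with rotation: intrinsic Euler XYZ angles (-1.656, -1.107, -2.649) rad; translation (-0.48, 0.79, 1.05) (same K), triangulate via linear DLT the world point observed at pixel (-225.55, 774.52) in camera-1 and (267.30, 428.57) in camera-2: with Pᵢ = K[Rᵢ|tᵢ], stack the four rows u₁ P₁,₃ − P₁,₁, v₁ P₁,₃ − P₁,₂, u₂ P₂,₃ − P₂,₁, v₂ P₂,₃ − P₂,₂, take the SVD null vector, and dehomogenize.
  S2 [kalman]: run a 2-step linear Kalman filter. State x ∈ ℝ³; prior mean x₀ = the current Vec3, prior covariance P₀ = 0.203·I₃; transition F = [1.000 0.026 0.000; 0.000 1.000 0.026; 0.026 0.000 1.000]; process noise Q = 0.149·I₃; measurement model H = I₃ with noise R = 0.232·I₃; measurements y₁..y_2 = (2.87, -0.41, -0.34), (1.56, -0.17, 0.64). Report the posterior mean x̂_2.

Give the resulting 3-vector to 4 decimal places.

result = (1.7779, 0.1471, 0.2393)

after S1 (triangulate): (0.7345, 1.9869, -0.2614)
after S2 (kf_track): (1.7779, 0.1471, 0.2393)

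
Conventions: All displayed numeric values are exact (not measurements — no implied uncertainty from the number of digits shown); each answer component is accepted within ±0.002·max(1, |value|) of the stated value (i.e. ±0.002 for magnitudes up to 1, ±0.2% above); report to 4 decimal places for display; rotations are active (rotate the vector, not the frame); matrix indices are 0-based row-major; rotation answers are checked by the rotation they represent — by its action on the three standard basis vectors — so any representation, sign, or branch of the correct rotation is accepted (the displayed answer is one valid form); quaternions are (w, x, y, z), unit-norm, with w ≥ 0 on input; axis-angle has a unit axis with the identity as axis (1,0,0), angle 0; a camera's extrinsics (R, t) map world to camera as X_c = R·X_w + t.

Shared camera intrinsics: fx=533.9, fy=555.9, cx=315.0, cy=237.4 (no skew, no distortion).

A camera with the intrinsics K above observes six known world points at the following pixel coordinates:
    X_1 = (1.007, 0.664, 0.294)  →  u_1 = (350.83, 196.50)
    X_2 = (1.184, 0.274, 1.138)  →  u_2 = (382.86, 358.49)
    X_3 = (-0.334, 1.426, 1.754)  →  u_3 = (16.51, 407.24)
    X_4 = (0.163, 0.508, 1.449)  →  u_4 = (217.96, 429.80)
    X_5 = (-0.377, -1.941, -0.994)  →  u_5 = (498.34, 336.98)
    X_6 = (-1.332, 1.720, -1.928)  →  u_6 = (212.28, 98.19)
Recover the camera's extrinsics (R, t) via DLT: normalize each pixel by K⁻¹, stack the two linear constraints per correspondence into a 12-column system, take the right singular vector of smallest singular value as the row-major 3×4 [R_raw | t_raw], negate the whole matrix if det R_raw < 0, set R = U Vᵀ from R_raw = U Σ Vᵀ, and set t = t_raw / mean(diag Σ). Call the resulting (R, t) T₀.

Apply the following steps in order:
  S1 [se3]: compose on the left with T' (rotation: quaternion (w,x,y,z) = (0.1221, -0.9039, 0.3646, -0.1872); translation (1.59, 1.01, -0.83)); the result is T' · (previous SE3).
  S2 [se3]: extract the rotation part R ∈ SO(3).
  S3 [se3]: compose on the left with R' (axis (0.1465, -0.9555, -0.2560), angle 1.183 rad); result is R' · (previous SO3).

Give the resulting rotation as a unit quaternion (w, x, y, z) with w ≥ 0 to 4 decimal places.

rotation (quat) = (0.3240, 0.1101, -0.9385, -0.0457)

source (pnp_recover): camera pose = R=[0.5459 -0.7657 -0.3403; -0.3984 -0.5945 0.6984; -0.7371 -0.2457 -0.6296], t=(0.2600, 0.3700, 4.0899)
after S1 (compose_se3): R=[0.2918 -0.2487 -0.9236; -0.1662 0.9377 -0.3051; 0.9419 0.2426 0.2323], t=(3.2840, 0.9106, -4.5787)
after S2 (rot_of_se3): [0.2918 -0.2487 -0.9236; -0.1662 0.9377 -0.3051; 0.9419 0.2426 0.2323]
after S3 (compose_so3): [-0.7658 -0.1770 -0.6182; -0.2363 0.9716 0.0145; 0.5981 0.1572 -0.7859]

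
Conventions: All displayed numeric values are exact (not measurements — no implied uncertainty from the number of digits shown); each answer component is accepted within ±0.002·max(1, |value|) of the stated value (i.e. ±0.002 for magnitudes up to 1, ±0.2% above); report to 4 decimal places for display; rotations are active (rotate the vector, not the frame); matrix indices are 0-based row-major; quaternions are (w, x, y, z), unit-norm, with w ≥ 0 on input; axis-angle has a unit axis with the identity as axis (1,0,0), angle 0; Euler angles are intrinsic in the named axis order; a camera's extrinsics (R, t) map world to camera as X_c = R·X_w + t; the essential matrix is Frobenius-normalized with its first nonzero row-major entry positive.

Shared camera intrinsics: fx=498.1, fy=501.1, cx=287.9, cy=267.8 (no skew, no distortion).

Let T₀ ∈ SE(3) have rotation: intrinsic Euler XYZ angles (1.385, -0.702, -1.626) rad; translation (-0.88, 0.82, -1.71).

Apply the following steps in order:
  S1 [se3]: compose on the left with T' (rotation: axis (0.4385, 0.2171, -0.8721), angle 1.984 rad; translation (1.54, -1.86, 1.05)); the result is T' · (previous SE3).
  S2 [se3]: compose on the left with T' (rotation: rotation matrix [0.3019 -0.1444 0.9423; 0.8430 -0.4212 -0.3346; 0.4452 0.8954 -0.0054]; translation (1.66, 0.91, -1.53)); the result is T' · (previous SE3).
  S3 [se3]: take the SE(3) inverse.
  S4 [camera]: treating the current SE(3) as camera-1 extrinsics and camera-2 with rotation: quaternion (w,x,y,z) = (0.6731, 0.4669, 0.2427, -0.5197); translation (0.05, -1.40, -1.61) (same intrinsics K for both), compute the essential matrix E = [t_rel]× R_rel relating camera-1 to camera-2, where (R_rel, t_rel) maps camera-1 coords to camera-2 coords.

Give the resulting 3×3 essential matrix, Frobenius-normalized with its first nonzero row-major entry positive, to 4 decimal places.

after S1 (compose_se3): R=[0.1993 -0.7227 -0.6618; 0.7370 -0.3345 0.5873; -0.6458 -0.6048 0.4660], t=(2.9971, -0.4091, 0.6722)
after S2 (compose_se3): R=[-0.6548 -0.7398 0.1545; 0.0737 -0.2660 -0.9612; 0.7522 -0.6180 0.2287], t=(3.2573, 3.3839, -0.5656)
after S3 (invert_se3): R=[-0.6548 0.0737 0.7522; -0.7398 -0.2660 -0.6180; 0.1545 -0.9612 0.2287], t=(2.3090, 2.9603, 2.8785)
after S4 (essential): [0.3867 -0.2786 0.0063; 0.3616 -0.0371 -0.5374; 0.2606 -0.3509 0.4009]

matrix = [0.3867 -0.2786 0.0063; 0.3616 -0.0371 -0.5374; 0.2606 -0.3509 0.4009]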